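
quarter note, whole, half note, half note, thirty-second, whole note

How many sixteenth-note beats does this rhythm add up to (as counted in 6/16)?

52.5

One sixteenth-note beat = 2 thirty-second notes.
Each duration in thirty-second notes: quarter note = 8; whole = 32; half note = 16; half note = 16; thirty-second = 1; whole note = 32.
Adding: 8 + 32 + 16 + 16 + 1 + 32 = 105.
105 ÷ 2 = 52.5 beats.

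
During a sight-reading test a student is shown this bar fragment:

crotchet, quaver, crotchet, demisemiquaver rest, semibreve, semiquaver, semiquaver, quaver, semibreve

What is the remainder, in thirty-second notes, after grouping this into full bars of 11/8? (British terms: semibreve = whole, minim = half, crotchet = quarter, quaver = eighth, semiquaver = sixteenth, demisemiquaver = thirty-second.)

5

One bar of 11/8 = 44 thirty-second notes.
Working in thirty-second notes: crotchet = 8; quaver = 4; crotchet = 8; demisemiquaver rest = 1; semibreve = 32; semiquaver = 2; semiquaver = 2; quaver = 4; semibreve = 32.
Adding: 8 + 4 + 8 + 1 + 32 + 2 + 2 + 4 + 32 = 93.
93 ÷ 44 = 2 complete bars with 5 thirty-second notes remaining.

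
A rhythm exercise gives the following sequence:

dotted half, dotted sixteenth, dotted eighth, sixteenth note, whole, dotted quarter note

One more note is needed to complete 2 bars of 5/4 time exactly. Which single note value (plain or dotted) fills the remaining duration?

thirty-second note

2 bars of 5/4 = 80 thirty-second notes.
In thirty-second notes: dotted half = 24; dotted sixteenth = 3; dotted eighth = 6; sixteenth note = 2; whole = 32; dotted quarter note = 12.
Adding: 24 + 3 + 6 + 2 + 32 + 12 = 79.
Remaining: 80 − 79 = 1 thirty-second note, which is a thirty-second note.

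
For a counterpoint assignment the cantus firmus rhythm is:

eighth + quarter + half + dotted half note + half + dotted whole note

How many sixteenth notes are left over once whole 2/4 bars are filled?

2

One bar of 2/4 = 4 eighth notes.
Working in eighth notes: eighth = 1; quarter = 2; half = 4; dotted half note = 6; half = 4; dotted whole note = 12.
Sum: 1 + 2 + 4 + 6 + 4 + 12 = 29.
29 ÷ 4 = 7 complete bars with 1 eighth note remaining = 2 sixteenth notes.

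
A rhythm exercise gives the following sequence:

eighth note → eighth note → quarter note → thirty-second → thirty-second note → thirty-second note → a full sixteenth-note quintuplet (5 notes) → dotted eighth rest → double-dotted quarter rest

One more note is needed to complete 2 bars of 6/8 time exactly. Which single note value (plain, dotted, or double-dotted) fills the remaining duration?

thirty-second note

2 bars of 6/8 = 48 thirty-second notes.
In thirty-second notes: eighth note = 4; eighth note = 4; quarter note = 8; thirty-second = 1; thirty-second note = 1; thirty-second note = 1; a full sixteenth-note quintuplet (5 notes) (five quintuplet sixteenths span one quarter) = 8; dotted eighth rest = 6; double-dotted quarter rest = 14.
Total: 4 + 4 + 8 + 1 + 1 + 1 + 8 + 6 + 14 = 47.
Remaining: 48 − 47 = 1 thirty-second note, which is a thirty-second note.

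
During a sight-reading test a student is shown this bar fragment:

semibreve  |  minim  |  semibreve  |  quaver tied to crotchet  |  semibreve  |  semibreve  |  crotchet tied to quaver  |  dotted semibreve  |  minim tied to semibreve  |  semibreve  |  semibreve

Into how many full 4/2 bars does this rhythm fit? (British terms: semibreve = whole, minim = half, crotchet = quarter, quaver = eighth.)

One bar of 4/2 = 16 eighth notes.
In eighth notes: semibreve = 8; minim = 4; semibreve = 8; quaver tied to crotchet (quaver + crotchet) = 3; semibreve = 8; semibreve = 8; crotchet tied to quaver (crotchet + quaver) = 3; dotted semibreve = 12; minim tied to semibreve (minim + semibreve) = 12; semibreve = 8; semibreve = 8.
Altogether 8 + 4 + 8 + 3 + 8 + 8 + 3 + 12 + 12 + 8 + 8 = 82.
82 ÷ 16 = 5 complete bars with 2 left over.

5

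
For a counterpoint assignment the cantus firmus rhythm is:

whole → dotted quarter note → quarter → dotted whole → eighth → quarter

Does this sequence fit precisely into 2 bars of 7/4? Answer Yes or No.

One bar of 7/4 = 14 eighth notes, so 2 bars = 28.
Working in eighth notes: whole = 8; dotted quarter note = 3; quarter = 2; dotted whole = 12; eighth = 1; quarter = 2.
Adding: 8 + 3 + 2 + 12 + 1 + 2 = 28.
28 equals 28, so the answer is Yes.

Yes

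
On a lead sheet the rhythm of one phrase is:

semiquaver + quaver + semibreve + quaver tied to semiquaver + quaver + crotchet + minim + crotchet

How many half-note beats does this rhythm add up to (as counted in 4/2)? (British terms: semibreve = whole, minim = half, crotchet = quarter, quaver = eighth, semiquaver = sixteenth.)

5

One half-note beat = 8 sixteenth notes.
Convert each value to sixteenth notes: semiquaver = 1; quaver = 2; semibreve = 16; quaver tied to semiquaver (quaver + semiquaver) = 3; quaver = 2; crotchet = 4; minim = 8; crotchet = 4.
Adding: 1 + 2 + 16 + 3 + 2 + 4 + 8 + 4 = 40.
40 ÷ 8 = 5 beats.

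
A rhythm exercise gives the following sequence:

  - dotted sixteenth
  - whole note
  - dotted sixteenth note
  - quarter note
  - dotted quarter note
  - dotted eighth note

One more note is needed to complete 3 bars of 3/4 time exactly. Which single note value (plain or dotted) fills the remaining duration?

3 bars of 3/4 = 72 thirty-second notes.
Each duration in thirty-second notes: dotted sixteenth = 3; whole note = 32; dotted sixteenth note = 3; quarter note = 8; dotted quarter note = 12; dotted eighth note = 6.
Total: 3 + 32 + 3 + 8 + 12 + 6 = 64.
Remaining: 72 − 64 = 8 thirty-second notes, which is a quarter note.

quarter note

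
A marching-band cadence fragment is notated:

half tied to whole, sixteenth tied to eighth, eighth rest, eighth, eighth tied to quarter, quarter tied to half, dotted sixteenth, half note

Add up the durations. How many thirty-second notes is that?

Convert each value to thirty-second notes: half tied to whole (half + whole) = 48; sixteenth tied to eighth (sixteenth + eighth) = 6; eighth rest = 4; eighth = 4; eighth tied to quarter (eighth + quarter) = 12; quarter tied to half (quarter + half) = 24; dotted sixteenth = 3; half note = 16.
Total: 48 + 6 + 4 + 4 + 12 + 24 + 3 + 16 = 117 thirty-second notes.

117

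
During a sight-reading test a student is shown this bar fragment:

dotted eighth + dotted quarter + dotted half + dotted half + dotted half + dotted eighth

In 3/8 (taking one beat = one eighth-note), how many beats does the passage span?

24

One eighth-note beat = 2 sixteenth notes.
In sixteenth notes: dotted eighth = 3; dotted quarter = 6; dotted half = 12; dotted half = 12; dotted half = 12; dotted eighth = 3.
Total: 3 + 6 + 12 + 12 + 12 + 3 = 48.
48 ÷ 2 = 24 beats.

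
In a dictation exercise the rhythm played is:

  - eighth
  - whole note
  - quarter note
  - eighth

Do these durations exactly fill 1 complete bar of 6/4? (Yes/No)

Yes

One bar of 6/4 = 12 eighth notes.
In eighth notes: eighth = 1; whole note = 8; quarter note = 2; eighth = 1.
Altogether 1 + 8 + 2 + 1 = 12.
12 equals 12, so the answer is Yes.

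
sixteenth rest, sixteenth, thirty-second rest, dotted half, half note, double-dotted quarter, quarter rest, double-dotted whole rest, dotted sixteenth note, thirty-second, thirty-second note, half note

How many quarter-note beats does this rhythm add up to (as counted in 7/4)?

18

One quarter-note beat = 8 thirty-second notes.
Each duration in thirty-second notes: sixteenth rest = 2; sixteenth = 2; thirty-second rest = 1; dotted half = 24; half note = 16; double-dotted quarter = 14; quarter rest = 8; double-dotted whole rest = 56; dotted sixteenth note = 3; thirty-second = 1; thirty-second note = 1; half note = 16.
Total: 2 + 2 + 1 + 24 + 16 + 14 + 8 + 56 + 3 + 1 + 1 + 16 = 144.
144 ÷ 8 = 18 beats.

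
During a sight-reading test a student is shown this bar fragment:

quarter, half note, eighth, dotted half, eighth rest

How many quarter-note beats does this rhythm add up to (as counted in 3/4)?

One quarter-note beat = 2 eighth notes.
Convert each value to eighth notes: quarter = 2; half note = 4; eighth = 1; dotted half = 6; eighth rest = 1.
Altogether 2 + 4 + 1 + 6 + 1 = 14.
14 ÷ 2 = 7 beats.

7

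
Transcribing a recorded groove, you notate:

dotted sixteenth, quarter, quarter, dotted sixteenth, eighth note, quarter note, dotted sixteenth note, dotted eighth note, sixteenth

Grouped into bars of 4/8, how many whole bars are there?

One bar of 4/8 = 16 thirty-second notes.
Convert each value to thirty-second notes: dotted sixteenth = 3; quarter = 8; quarter = 8; dotted sixteenth = 3; eighth note = 4; quarter note = 8; dotted sixteenth note = 3; dotted eighth note = 6; sixteenth = 2.
Total: 3 + 8 + 8 + 3 + 4 + 8 + 3 + 6 + 2 = 45.
45 ÷ 16 = 2 complete bars with 13 left over.

2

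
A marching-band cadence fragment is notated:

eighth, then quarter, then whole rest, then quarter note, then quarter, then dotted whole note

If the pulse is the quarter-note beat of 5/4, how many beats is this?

One quarter-note beat = 2 eighth notes.
In eighth notes: eighth = 1; quarter = 2; whole rest = 8; quarter note = 2; quarter = 2; dotted whole note = 12.
Sum: 1 + 2 + 8 + 2 + 2 + 12 = 27.
27 ÷ 2 = 13.5 beats.

13.5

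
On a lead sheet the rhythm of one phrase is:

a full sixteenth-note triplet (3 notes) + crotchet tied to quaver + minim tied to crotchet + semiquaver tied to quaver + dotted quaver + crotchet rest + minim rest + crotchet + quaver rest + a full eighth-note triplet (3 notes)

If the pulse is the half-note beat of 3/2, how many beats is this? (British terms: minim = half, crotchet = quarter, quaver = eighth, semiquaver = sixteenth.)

6

One half-note beat = 8 sixteenth notes.
Convert each value to sixteenth notes: a full sixteenth-note triplet (3 notes) (three triplet sixteenths span one eighth) = 2; crotchet tied to quaver (crotchet + quaver) = 6; minim tied to crotchet (minim + crotchet) = 12; semiquaver tied to quaver (semiquaver + quaver) = 3; dotted quaver = 3; crotchet rest = 4; minim rest = 8; crotchet = 4; quaver rest = 2; a full eighth-note triplet (3 notes) (three triplet eighths span one quarter) = 4.
Total: 2 + 6 + 12 + 3 + 3 + 4 + 8 + 4 + 2 + 4 = 48.
48 ÷ 8 = 6 beats.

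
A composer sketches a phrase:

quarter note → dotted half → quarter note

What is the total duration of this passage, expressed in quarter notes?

5

Convert each value to quarter notes: quarter note = 1; dotted half = 3; quarter note = 1.
Adding: 1 + 3 + 1 = 5 quarter notes.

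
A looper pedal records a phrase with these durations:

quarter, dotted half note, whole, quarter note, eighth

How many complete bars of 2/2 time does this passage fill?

2

One bar of 2/2 = 8 eighth notes.
In eighth notes: quarter = 2; dotted half note = 6; whole = 8; quarter note = 2; eighth = 1.
Altogether 2 + 6 + 8 + 2 + 1 = 19.
19 ÷ 8 = 2 complete bars with 3 left over.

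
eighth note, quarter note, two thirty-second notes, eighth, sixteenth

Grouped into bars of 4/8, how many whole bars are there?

One bar of 4/8 = 16 thirty-second notes.
Convert each value to thirty-second notes: eighth note = 4; quarter note = 8; thirty-second note = 1; thirty-second note = 1; eighth = 4; sixteenth = 2.
Adding: 4 + 8 + 1 + 1 + 4 + 2 = 20.
20 ÷ 16 = 1 complete bar with 4 left over.

1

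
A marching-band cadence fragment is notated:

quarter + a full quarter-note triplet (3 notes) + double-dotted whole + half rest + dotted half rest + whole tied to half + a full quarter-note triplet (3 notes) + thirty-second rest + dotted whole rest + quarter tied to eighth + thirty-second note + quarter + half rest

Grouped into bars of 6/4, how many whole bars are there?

One bar of 6/4 = 48 thirty-second notes.
Convert each value to thirty-second notes: quarter = 8; a full quarter-note triplet (3 notes) (three triplet quarters span one half) = 16; double-dotted whole = 56; half rest = 16; dotted half rest = 24; whole tied to half (whole + half) = 48; a full quarter-note triplet (3 notes) (three triplet quarters span one half) = 16; thirty-second rest = 1; dotted whole rest = 48; quarter tied to eighth (quarter + eighth) = 12; thirty-second note = 1; quarter = 8; half rest = 16.
Sum: 8 + 16 + 56 + 16 + 24 + 48 + 16 + 1 + 48 + 12 + 1 + 8 + 16 = 270.
270 ÷ 48 = 5 complete bars with 30 left over.

5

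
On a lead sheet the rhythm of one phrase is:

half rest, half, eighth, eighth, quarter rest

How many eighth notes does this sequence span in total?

12

Each duration in eighth notes: half rest = 4; half = 4; eighth = 1; eighth = 1; quarter rest = 2.
Altogether 4 + 4 + 1 + 1 + 2 = 12 eighth notes.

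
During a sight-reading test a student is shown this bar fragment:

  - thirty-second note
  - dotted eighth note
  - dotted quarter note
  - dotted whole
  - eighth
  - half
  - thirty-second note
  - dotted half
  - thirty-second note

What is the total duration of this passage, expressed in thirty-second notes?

113

Each duration in thirty-second notes: thirty-second note = 1; dotted eighth note = 6; dotted quarter note = 12; dotted whole = 48; eighth = 4; half = 16; thirty-second note = 1; dotted half = 24; thirty-second note = 1.
Altogether 1 + 6 + 12 + 48 + 4 + 16 + 1 + 24 + 1 = 113 thirty-second notes.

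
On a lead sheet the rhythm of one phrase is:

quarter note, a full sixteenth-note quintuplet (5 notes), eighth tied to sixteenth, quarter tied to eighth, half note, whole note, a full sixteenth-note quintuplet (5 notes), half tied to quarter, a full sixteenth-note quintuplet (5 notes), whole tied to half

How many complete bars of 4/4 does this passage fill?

5

One bar of 4/4 = 16 sixteenth notes.
Convert each value to sixteenth notes: quarter note = 4; a full sixteenth-note quintuplet (5 notes) (five quintuplet sixteenths span one quarter) = 4; eighth tied to sixteenth (eighth + sixteenth) = 3; quarter tied to eighth (quarter + eighth) = 6; half note = 8; whole note = 16; a full sixteenth-note quintuplet (5 notes) (five quintuplet sixteenths span one quarter) = 4; half tied to quarter (half + quarter) = 12; a full sixteenth-note quintuplet (5 notes) (five quintuplet sixteenths span one quarter) = 4; whole tied to half (whole + half) = 24.
Total: 4 + 4 + 3 + 6 + 8 + 16 + 4 + 12 + 4 + 24 = 85.
85 ÷ 16 = 5 complete bars with 5 left over.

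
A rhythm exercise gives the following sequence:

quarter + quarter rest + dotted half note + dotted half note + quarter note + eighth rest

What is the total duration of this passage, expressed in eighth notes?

Convert each value to eighth notes: quarter = 2; quarter rest = 2; dotted half note = 6; dotted half note = 6; quarter note = 2; eighth rest = 1.
Adding: 2 + 2 + 6 + 6 + 2 + 1 = 19 eighth notes.

19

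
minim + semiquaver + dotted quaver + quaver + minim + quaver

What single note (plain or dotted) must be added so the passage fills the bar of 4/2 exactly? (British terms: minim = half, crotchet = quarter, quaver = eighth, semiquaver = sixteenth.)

half note

The bar of 4/2 = 32 sixteenth notes.
In sixteenth notes: minim = 8; semiquaver = 1; dotted quaver = 3; quaver = 2; minim = 8; quaver = 2.
Total: 8 + 1 + 3 + 2 + 8 + 2 = 24.
Remaining: 32 − 24 = 8 sixteenth notes, which is a half note.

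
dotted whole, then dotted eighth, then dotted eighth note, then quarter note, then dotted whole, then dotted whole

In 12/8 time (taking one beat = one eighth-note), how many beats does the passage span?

One eighth-note beat = 2 sixteenth notes.
Express everything in sixteenth notes: dotted whole = 24; dotted eighth = 3; dotted eighth note = 3; quarter note = 4; dotted whole = 24; dotted whole = 24.
Total: 24 + 3 + 3 + 4 + 24 + 24 = 82.
82 ÷ 2 = 41 beats.

41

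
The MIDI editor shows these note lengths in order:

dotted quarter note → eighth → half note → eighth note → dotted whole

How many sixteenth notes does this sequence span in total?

Working in sixteenth notes: dotted quarter note = 6; eighth = 2; half note = 8; eighth note = 2; dotted whole = 24.
Total: 6 + 2 + 8 + 2 + 24 = 42 sixteenth notes.

42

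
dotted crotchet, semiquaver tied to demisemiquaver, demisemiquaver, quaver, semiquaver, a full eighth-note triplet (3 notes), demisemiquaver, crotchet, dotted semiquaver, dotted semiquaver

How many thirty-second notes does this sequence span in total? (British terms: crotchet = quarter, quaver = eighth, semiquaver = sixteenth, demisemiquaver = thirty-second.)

Express everything in thirty-second notes: dotted crotchet = 12; semiquaver tied to demisemiquaver (semiquaver + demisemiquaver) = 3; demisemiquaver = 1; quaver = 4; semiquaver = 2; a full eighth-note triplet (3 notes) (three triplet eighths span one quarter) = 8; demisemiquaver = 1; crotchet = 8; dotted semiquaver = 3; dotted semiquaver = 3.
Sum: 12 + 3 + 1 + 4 + 2 + 8 + 1 + 8 + 3 + 3 = 45 thirty-second notes.

45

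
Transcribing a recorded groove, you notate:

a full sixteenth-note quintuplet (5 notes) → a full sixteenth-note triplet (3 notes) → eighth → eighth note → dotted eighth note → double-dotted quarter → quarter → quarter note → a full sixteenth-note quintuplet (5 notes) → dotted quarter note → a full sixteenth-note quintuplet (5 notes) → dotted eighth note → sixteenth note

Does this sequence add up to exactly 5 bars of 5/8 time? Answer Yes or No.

No

One bar of 5/8 = 10 sixteenth notes, so 5 bars = 50.
Working in sixteenth notes: a full sixteenth-note quintuplet (5 notes) (five quintuplet sixteenths span one quarter) = 4; a full sixteenth-note triplet (3 notes) (three triplet sixteenths span one eighth) = 2; eighth = 2; eighth note = 2; dotted eighth note = 3; double-dotted quarter = 7; quarter = 4; quarter note = 4; a full sixteenth-note quintuplet (5 notes) (five quintuplet sixteenths span one quarter) = 4; dotted quarter note = 6; a full sixteenth-note quintuplet (5 notes) (five quintuplet sixteenths span one quarter) = 4; dotted eighth note = 3; sixteenth note = 1.
Sum: 4 + 2 + 2 + 2 + 3 + 7 + 4 + 4 + 4 + 6 + 4 + 3 + 1 = 46.
46 falls short of 50, so the answer is No.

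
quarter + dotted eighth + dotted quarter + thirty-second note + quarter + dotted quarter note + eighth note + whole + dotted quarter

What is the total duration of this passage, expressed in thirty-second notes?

95

Working in thirty-second notes: quarter = 8; dotted eighth = 6; dotted quarter = 12; thirty-second note = 1; quarter = 8; dotted quarter note = 12; eighth note = 4; whole = 32; dotted quarter = 12.
Total: 8 + 6 + 12 + 1 + 8 + 12 + 4 + 32 + 12 = 95 thirty-second notes.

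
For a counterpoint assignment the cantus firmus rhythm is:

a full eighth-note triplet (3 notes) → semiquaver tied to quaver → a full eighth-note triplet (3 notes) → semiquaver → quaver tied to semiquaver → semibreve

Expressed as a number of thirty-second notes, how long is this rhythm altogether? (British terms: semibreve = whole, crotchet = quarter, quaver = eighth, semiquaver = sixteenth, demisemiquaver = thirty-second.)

62

Express everything in thirty-second notes: a full eighth-note triplet (3 notes) (three triplet eighths span one quarter) = 8; semiquaver tied to quaver (semiquaver + quaver) = 6; a full eighth-note triplet (3 notes) (three triplet eighths span one quarter) = 8; semiquaver = 2; quaver tied to semiquaver (quaver + semiquaver) = 6; semibreve = 32.
Adding: 8 + 6 + 8 + 2 + 6 + 32 = 62 thirty-second notes.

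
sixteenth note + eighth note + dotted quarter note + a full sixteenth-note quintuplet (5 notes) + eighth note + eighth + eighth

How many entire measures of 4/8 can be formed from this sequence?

2

One bar of 4/8 = 8 sixteenth notes.
In sixteenth notes: sixteenth note = 1; eighth note = 2; dotted quarter note = 6; a full sixteenth-note quintuplet (5 notes) (five quintuplet sixteenths span one quarter) = 4; eighth note = 2; eighth = 2; eighth = 2.
Sum: 1 + 2 + 6 + 4 + 2 + 2 + 2 = 19.
19 ÷ 8 = 2 complete bars with 3 left over.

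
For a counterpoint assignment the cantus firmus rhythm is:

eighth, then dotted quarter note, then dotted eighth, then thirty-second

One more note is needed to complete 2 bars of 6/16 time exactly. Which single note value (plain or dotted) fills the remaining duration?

2 bars of 6/16 = 24 thirty-second notes.
Working in thirty-second notes: eighth = 4; dotted quarter note = 12; dotted eighth = 6; thirty-second = 1.
Total: 4 + 12 + 6 + 1 = 23.
Remaining: 24 − 23 = 1 thirty-second note, which is a thirty-second note.

thirty-second note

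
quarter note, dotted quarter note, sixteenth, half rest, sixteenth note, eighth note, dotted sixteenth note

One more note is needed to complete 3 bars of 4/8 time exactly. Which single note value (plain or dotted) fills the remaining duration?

3 bars of 4/8 = 48 thirty-second notes.
Each duration in thirty-second notes: quarter note = 8; dotted quarter note = 12; sixteenth = 2; half rest = 16; sixteenth note = 2; eighth note = 4; dotted sixteenth note = 3.
Adding: 8 + 12 + 2 + 16 + 2 + 4 + 3 = 47.
Remaining: 48 − 47 = 1 thirty-second note, which is a thirty-second note.

thirty-second note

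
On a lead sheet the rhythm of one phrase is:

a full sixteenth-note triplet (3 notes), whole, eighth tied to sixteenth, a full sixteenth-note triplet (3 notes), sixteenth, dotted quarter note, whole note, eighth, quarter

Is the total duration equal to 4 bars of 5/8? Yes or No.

One bar of 5/8 = 10 sixteenth notes, so 4 bars = 40.
Each duration in sixteenth notes: a full sixteenth-note triplet (3 notes) (three triplet sixteenths span one eighth) = 2; whole = 16; eighth tied to sixteenth (eighth + sixteenth) = 3; a full sixteenth-note triplet (3 notes) (three triplet sixteenths span one eighth) = 2; sixteenth = 1; dotted quarter note = 6; whole note = 16; eighth = 2; quarter = 4.
Altogether 2 + 16 + 3 + 2 + 1 + 6 + 16 + 2 + 4 = 52.
52 exceeds 40, so the answer is No.

No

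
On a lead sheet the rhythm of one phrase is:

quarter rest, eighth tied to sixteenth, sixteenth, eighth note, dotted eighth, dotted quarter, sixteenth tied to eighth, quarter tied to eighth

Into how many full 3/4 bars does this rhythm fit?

One bar of 3/4 = 12 sixteenth notes.
In sixteenth notes: quarter rest = 4; eighth tied to sixteenth (eighth + sixteenth) = 3; sixteenth = 1; eighth note = 2; dotted eighth = 3; dotted quarter = 6; sixteenth tied to eighth (sixteenth + eighth) = 3; quarter tied to eighth (quarter + eighth) = 6.
Altogether 4 + 3 + 1 + 2 + 3 + 6 + 3 + 6 = 28.
28 ÷ 12 = 2 complete bars with 4 left over.

2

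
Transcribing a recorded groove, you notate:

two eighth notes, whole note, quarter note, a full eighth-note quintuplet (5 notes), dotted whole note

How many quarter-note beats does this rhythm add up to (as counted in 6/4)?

One quarter-note beat = 2 eighth notes.
In eighth notes: eighth note = 1; eighth note = 1; whole note = 8; quarter note = 2; a full eighth-note quintuplet (5 notes) (five quintuplet eighths span one half) = 4; dotted whole note = 12.
Total: 1 + 1 + 8 + 2 + 4 + 12 = 28.
28 ÷ 2 = 14 beats.

14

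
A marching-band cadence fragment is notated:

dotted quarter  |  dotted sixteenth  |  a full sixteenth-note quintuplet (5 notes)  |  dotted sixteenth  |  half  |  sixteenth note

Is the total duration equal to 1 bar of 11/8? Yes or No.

Yes

One bar of 11/8 = 44 thirty-second notes.
Convert each value to thirty-second notes: dotted quarter = 12; dotted sixteenth = 3; a full sixteenth-note quintuplet (5 notes) (five quintuplet sixteenths span one quarter) = 8; dotted sixteenth = 3; half = 16; sixteenth note = 2.
Altogether 12 + 3 + 8 + 3 + 16 + 2 = 44.
44 equals 44, so the answer is Yes.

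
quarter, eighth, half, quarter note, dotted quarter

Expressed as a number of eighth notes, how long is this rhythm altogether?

Convert each value to eighth notes: quarter = 2; eighth = 1; half = 4; quarter note = 2; dotted quarter = 3.
Altogether 2 + 1 + 4 + 2 + 3 = 12 eighth notes.

12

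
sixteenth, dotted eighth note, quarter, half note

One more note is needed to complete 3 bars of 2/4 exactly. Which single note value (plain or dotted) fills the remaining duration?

3 bars of 2/4 = 24 sixteenth notes.
Working in sixteenth notes: sixteenth = 1; dotted eighth note = 3; quarter = 4; half note = 8.
Total: 1 + 3 + 4 + 8 = 16.
Remaining: 24 − 16 = 8 sixteenth notes, which is a half note.

half note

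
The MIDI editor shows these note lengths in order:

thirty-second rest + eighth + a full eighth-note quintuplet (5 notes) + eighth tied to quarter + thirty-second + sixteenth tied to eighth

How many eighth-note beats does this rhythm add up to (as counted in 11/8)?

10

One eighth-note beat = 4 thirty-second notes.
Working in thirty-second notes: thirty-second rest = 1; eighth = 4; a full eighth-note quintuplet (5 notes) (five quintuplet eighths span one half) = 16; eighth tied to quarter (eighth + quarter) = 12; thirty-second = 1; sixteenth tied to eighth (sixteenth + eighth) = 6.
Altogether 1 + 4 + 16 + 12 + 1 + 6 = 40.
40 ÷ 4 = 10 beats.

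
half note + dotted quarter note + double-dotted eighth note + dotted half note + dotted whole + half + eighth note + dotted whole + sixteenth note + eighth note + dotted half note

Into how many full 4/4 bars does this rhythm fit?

One bar of 4/4 = 32 thirty-second notes.
Express everything in thirty-second notes: half note = 16; dotted quarter note = 12; double-dotted eighth note = 7; dotted half note = 24; dotted whole = 48; half = 16; eighth note = 4; dotted whole = 48; sixteenth note = 2; eighth note = 4; dotted half note = 24.
Adding: 16 + 12 + 7 + 24 + 48 + 16 + 4 + 48 + 2 + 4 + 24 = 205.
205 ÷ 32 = 6 complete bars with 13 left over.

6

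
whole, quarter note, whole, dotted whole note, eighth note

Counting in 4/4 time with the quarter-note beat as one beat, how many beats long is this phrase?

15.5

One quarter-note beat = 2 eighth notes.
Each duration in eighth notes: whole = 8; quarter note = 2; whole = 8; dotted whole note = 12; eighth note = 1.
Sum: 8 + 2 + 8 + 12 + 1 = 31.
31 ÷ 2 = 15.5 beats.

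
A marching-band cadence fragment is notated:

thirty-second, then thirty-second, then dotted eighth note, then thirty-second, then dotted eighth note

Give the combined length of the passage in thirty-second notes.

Each duration in thirty-second notes: thirty-second = 1; thirty-second = 1; dotted eighth note = 6; thirty-second = 1; dotted eighth note = 6.
Total: 1 + 1 + 6 + 1 + 6 = 15 thirty-second notes.

15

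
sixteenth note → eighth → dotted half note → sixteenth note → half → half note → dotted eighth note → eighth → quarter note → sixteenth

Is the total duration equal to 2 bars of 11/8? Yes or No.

No

One bar of 11/8 = 22 sixteenth notes, so 2 bars = 44.
Each duration in sixteenth notes: sixteenth note = 1; eighth = 2; dotted half note = 12; sixteenth note = 1; half = 8; half note = 8; dotted eighth note = 3; eighth = 2; quarter note = 4; sixteenth = 1.
Sum: 1 + 2 + 12 + 1 + 8 + 8 + 3 + 2 + 4 + 1 = 42.
42 falls short of 44, so the answer is No.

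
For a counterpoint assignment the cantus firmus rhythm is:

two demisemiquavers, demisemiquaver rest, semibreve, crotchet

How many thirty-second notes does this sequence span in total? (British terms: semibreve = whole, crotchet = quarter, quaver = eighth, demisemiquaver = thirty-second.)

43

Working in thirty-second notes: demisemiquaver = 1; demisemiquaver = 1; demisemiquaver rest = 1; semibreve = 32; crotchet = 8.
Altogether 1 + 1 + 1 + 32 + 8 = 43 thirty-second notes.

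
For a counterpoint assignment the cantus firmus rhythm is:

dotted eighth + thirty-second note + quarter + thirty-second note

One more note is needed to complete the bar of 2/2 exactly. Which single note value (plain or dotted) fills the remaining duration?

half note

The bar of 2/2 = 32 thirty-second notes.
Express everything in thirty-second notes: dotted eighth = 6; thirty-second note = 1; quarter = 8; thirty-second note = 1.
Total: 6 + 1 + 8 + 1 = 16.
Remaining: 32 − 16 = 16 thirty-second notes, which is a half note.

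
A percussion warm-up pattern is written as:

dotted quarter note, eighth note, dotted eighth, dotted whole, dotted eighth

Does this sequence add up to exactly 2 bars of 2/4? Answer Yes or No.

One bar of 2/4 = 8 sixteenth notes, so 2 bars = 16.
Working in sixteenth notes: dotted quarter note = 6; eighth note = 2; dotted eighth = 3; dotted whole = 24; dotted eighth = 3.
Total: 6 + 2 + 3 + 24 + 3 = 38.
38 exceeds 16, so the answer is No.

No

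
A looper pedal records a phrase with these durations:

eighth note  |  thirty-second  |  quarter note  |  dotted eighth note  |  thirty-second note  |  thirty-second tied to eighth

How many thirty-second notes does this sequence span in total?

Working in thirty-second notes: eighth note = 4; thirty-second = 1; quarter note = 8; dotted eighth note = 6; thirty-second note = 1; thirty-second tied to eighth (thirty-second + eighth) = 5.
Adding: 4 + 1 + 8 + 6 + 1 + 5 = 25 thirty-second notes.

25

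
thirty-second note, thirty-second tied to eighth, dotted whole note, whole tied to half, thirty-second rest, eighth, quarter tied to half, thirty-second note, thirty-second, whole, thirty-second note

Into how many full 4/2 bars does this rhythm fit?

One bar of 4/2 = 64 thirty-second notes.
Convert each value to thirty-second notes: thirty-second note = 1; thirty-second tied to eighth (thirty-second + eighth) = 5; dotted whole note = 48; whole tied to half (whole + half) = 48; thirty-second rest = 1; eighth = 4; quarter tied to half (quarter + half) = 24; thirty-second note = 1; thirty-second = 1; whole = 32; thirty-second note = 1.
Altogether 1 + 5 + 48 + 48 + 1 + 4 + 24 + 1 + 1 + 32 + 1 = 166.
166 ÷ 64 = 2 complete bars with 38 left over.

2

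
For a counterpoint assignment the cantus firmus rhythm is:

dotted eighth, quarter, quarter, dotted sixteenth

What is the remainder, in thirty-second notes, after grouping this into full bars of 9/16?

7

One bar of 9/16 = 18 thirty-second notes.
Each duration in thirty-second notes: dotted eighth = 6; quarter = 8; quarter = 8; dotted sixteenth = 3.
Total: 6 + 8 + 8 + 3 = 25.
25 ÷ 18 = 1 complete bar with 7 thirty-second notes remaining.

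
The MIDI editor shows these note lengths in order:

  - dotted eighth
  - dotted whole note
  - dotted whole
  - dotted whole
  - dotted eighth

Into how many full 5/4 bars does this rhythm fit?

One bar of 5/4 = 20 sixteenth notes.
Working in sixteenth notes: dotted eighth = 3; dotted whole note = 24; dotted whole = 24; dotted whole = 24; dotted eighth = 3.
Altogether 3 + 24 + 24 + 24 + 3 = 78.
78 ÷ 20 = 3 complete bars with 18 left over.

3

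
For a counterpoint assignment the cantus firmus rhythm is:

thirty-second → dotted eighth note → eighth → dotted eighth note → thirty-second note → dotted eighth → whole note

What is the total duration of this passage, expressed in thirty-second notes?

56

In thirty-second notes: thirty-second = 1; dotted eighth note = 6; eighth = 4; dotted eighth note = 6; thirty-second note = 1; dotted eighth = 6; whole note = 32.
Adding: 1 + 6 + 4 + 6 + 1 + 6 + 32 = 56 thirty-second notes.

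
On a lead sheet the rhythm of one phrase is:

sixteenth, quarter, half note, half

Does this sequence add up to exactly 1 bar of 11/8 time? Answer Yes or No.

No

One bar of 11/8 = 22 sixteenth notes.
Working in sixteenth notes: sixteenth = 1; quarter = 4; half note = 8; half = 8.
Altogether 1 + 4 + 8 + 8 = 21.
21 falls short of 22, so the answer is No.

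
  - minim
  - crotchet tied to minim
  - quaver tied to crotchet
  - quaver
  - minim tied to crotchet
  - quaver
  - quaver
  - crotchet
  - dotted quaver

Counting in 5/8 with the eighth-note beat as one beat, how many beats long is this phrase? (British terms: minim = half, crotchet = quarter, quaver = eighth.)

25.5

One eighth-note beat = 2 sixteenth notes.
Each duration in sixteenth notes: minim = 8; crotchet tied to minim (crotchet + minim) = 12; quaver tied to crotchet (quaver + crotchet) = 6; quaver = 2; minim tied to crotchet (minim + crotchet) = 12; quaver = 2; quaver = 2; crotchet = 4; dotted quaver = 3.
Total: 8 + 12 + 6 + 2 + 12 + 2 + 2 + 4 + 3 = 51.
51 ÷ 2 = 25.5 beats.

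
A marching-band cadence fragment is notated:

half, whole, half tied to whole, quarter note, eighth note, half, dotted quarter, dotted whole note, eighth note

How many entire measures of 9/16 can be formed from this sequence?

One bar of 9/16 = 9 sixteenth notes.
In sixteenth notes: half = 8; whole = 16; half tied to whole (half + whole) = 24; quarter note = 4; eighth note = 2; half = 8; dotted quarter = 6; dotted whole note = 24; eighth note = 2.
Adding: 8 + 16 + 24 + 4 + 2 + 8 + 6 + 24 + 2 = 94.
94 ÷ 9 = 10 complete bars with 4 left over.

10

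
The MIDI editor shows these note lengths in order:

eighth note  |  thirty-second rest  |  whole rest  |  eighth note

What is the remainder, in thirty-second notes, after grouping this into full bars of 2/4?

One bar of 2/4 = 16 thirty-second notes.
Working in thirty-second notes: eighth note = 4; thirty-second rest = 1; whole rest = 32; eighth note = 4.
Adding: 4 + 1 + 32 + 4 = 41.
41 ÷ 16 = 2 complete bars with 9 thirty-second notes remaining.

9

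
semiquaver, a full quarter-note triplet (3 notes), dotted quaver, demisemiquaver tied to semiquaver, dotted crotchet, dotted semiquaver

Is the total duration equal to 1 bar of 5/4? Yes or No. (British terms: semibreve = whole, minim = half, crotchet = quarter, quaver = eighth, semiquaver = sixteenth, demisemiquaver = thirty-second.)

No

One bar of 5/4 = 40 thirty-second notes.
Convert each value to thirty-second notes: semiquaver = 2; a full quarter-note triplet (3 notes) (three triplet quarters span one half) = 16; dotted quaver = 6; demisemiquaver tied to semiquaver (demisemiquaver + semiquaver) = 3; dotted crotchet = 12; dotted semiquaver = 3.
Altogether 2 + 16 + 6 + 3 + 12 + 3 = 42.
42 exceeds 40, so the answer is No.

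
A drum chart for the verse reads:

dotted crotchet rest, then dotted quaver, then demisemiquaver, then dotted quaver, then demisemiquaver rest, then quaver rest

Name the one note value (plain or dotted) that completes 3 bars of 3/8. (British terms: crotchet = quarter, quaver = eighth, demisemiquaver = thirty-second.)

dotted eighth note

3 bars of 3/8 = 36 thirty-second notes.
Each duration in thirty-second notes: dotted crotchet rest = 12; dotted quaver = 6; demisemiquaver = 1; dotted quaver = 6; demisemiquaver rest = 1; quaver rest = 4.
Adding: 12 + 6 + 1 + 6 + 1 + 4 = 30.
Remaining: 36 − 30 = 6 thirty-second notes, which is a dotted eighth note.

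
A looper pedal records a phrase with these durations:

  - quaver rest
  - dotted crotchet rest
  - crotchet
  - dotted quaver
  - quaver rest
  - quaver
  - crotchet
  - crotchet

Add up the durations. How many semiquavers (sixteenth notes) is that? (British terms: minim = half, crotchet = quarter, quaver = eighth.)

27

Convert each value to sixteenth notes: quaver rest = 2; dotted crotchet rest = 6; crotchet = 4; dotted quaver = 3; quaver rest = 2; quaver = 2; crotchet = 4; crotchet = 4.
Adding: 2 + 6 + 4 + 3 + 2 + 2 + 4 + 4 = 27 sixteenth notes.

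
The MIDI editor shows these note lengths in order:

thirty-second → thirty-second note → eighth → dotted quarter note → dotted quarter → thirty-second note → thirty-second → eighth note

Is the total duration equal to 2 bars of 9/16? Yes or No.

Yes

One bar of 9/16 = 18 thirty-second notes, so 2 bars = 36.
Each duration in thirty-second notes: thirty-second = 1; thirty-second note = 1; eighth = 4; dotted quarter note = 12; dotted quarter = 12; thirty-second note = 1; thirty-second = 1; eighth note = 4.
Adding: 1 + 1 + 4 + 12 + 12 + 1 + 1 + 4 = 36.
36 equals 36, so the answer is Yes.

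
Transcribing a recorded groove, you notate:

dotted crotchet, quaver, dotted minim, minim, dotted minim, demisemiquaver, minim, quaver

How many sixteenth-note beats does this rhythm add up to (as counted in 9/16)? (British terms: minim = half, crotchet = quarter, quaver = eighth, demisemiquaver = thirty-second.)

One sixteenth-note beat = 2 thirty-second notes.
Working in thirty-second notes: dotted crotchet = 12; quaver = 4; dotted minim = 24; minim = 16; dotted minim = 24; demisemiquaver = 1; minim = 16; quaver = 4.
Adding: 12 + 4 + 24 + 16 + 24 + 1 + 16 + 4 = 101.
101 ÷ 2 = 50.5 beats.

50.5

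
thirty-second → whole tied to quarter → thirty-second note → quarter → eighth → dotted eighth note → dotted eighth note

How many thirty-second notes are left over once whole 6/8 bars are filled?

18

One bar of 6/8 = 24 thirty-second notes.
Express everything in thirty-second notes: thirty-second = 1; whole tied to quarter (whole + quarter) = 40; thirty-second note = 1; quarter = 8; eighth = 4; dotted eighth note = 6; dotted eighth note = 6.
Total: 1 + 40 + 1 + 8 + 4 + 6 + 6 = 66.
66 ÷ 24 = 2 complete bars with 18 thirty-second notes remaining.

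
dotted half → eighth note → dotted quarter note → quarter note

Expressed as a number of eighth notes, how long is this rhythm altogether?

12

Working in eighth notes: dotted half = 6; eighth note = 1; dotted quarter note = 3; quarter note = 2.
Adding: 6 + 1 + 3 + 2 = 12 eighth notes.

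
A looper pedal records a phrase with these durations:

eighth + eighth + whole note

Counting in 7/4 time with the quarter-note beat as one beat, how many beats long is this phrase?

One quarter-note beat = 2 eighth notes.
Each duration in eighth notes: eighth = 1; eighth = 1; whole note = 8.
Total: 1 + 1 + 8 = 10.
10 ÷ 2 = 5 beats.

5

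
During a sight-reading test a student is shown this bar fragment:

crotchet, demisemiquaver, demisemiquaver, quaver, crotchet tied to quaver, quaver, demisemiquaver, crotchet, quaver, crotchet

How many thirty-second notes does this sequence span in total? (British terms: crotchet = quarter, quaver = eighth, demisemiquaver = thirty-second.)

51

In thirty-second notes: crotchet = 8; demisemiquaver = 1; demisemiquaver = 1; quaver = 4; crotchet tied to quaver (crotchet + quaver) = 12; quaver = 4; demisemiquaver = 1; crotchet = 8; quaver = 4; crotchet = 8.
Adding: 8 + 1 + 1 + 4 + 12 + 4 + 1 + 8 + 4 + 8 = 51 thirty-second notes.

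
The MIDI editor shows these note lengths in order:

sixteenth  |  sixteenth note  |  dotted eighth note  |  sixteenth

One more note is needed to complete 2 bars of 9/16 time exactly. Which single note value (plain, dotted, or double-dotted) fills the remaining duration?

2 bars of 9/16 = 18 sixteenth notes.
Convert each value to sixteenth notes: sixteenth = 1; sixteenth note = 1; dotted eighth note = 3; sixteenth = 1.
Total: 1 + 1 + 3 + 1 = 6.
Remaining: 18 − 6 = 12 sixteenth notes, which is a dotted half note.

dotted half note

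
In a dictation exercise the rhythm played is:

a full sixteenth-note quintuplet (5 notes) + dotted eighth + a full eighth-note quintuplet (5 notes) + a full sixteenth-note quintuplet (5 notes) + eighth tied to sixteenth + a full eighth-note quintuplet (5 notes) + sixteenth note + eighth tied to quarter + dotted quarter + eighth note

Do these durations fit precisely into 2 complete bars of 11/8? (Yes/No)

One bar of 11/8 = 22 sixteenth notes, so 2 bars = 44.
Working in sixteenth notes: a full sixteenth-note quintuplet (5 notes) (five quintuplet sixteenths span one quarter) = 4; dotted eighth = 3; a full eighth-note quintuplet (5 notes) (five quintuplet eighths span one half) = 8; a full sixteenth-note quintuplet (5 notes) (five quintuplet sixteenths span one quarter) = 4; eighth tied to sixteenth (eighth + sixteenth) = 3; a full eighth-note quintuplet (5 notes) (five quintuplet eighths span one half) = 8; sixteenth note = 1; eighth tied to quarter (eighth + quarter) = 6; dotted quarter = 6; eighth note = 2.
Total: 4 + 3 + 8 + 4 + 3 + 8 + 1 + 6 + 6 + 2 = 45.
45 exceeds 44, so the answer is No.

No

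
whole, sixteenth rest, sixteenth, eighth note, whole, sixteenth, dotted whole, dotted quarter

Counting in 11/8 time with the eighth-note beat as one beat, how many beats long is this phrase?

One eighth-note beat = 2 sixteenth notes.
Working in sixteenth notes: whole = 16; sixteenth rest = 1; sixteenth = 1; eighth note = 2; whole = 16; sixteenth = 1; dotted whole = 24; dotted quarter = 6.
Sum: 16 + 1 + 1 + 2 + 16 + 1 + 24 + 6 = 67.
67 ÷ 2 = 33.5 beats.

33.5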